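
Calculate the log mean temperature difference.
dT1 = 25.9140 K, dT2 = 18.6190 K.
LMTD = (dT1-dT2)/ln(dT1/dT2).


dT1/dT2 = 1.3918
ln(dT1/dT2) = 0.3306
LMTD = 7.2950 / 0.3306 = 22.0659 K

22.0659 K


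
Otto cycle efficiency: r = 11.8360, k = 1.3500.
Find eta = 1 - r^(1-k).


r^(k-1) = 2.3748
eta = 1 - 1/2.3748 = 0.5789 = 57.8907%

57.8907%


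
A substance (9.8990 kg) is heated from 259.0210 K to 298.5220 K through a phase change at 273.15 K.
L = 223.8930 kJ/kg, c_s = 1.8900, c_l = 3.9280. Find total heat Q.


Q1 (sensible, solid) = 9.8990 * 1.8900 * 14.1290 = 264.3410 kJ
Q2 (latent) = 9.8990 * 223.8930 = 2216.3168 kJ
Q3 (sensible, liquid) = 9.8990 * 3.9280 * 25.3720 = 986.5464 kJ
Q_total = 3467.2042 kJ

3467.2042 kJ


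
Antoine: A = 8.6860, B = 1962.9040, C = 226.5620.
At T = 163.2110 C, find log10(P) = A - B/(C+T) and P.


C+T = 389.7730
B/(C+T) = 5.0360
log10(P) = 8.6860 - 5.0360 = 3.6500
P = 10^3.6500 = 4466.6467 mmHg

4466.6467 mmHg


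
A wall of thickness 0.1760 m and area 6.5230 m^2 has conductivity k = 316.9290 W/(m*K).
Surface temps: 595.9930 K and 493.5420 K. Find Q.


dT = 102.4510 K
Q = 316.9290 * 6.5230 * 102.4510 / 0.1760 = 1203407.9960 W

1203407.9960 W


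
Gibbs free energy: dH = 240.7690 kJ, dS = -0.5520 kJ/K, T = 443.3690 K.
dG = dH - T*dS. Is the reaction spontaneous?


T*dS = 443.3690 * -0.5520 = -244.7397 kJ
dG = 240.7690 + 244.7397 = 485.5087 kJ (non-spontaneous)

dG = 485.5087 kJ, non-spontaneous


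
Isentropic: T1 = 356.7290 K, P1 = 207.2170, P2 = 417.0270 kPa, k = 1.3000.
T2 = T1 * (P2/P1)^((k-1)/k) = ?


(k-1)/k = 0.2308
(P2/P1)^exp = 1.1752
T2 = 356.7290 * 1.1752 = 419.2103 K

419.2103 K


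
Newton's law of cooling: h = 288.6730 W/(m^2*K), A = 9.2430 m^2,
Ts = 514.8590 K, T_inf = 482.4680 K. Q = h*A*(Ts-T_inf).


dT = 32.3910 K
Q = 288.6730 * 9.2430 * 32.3910 = 86425.8132 W

86425.8132 W


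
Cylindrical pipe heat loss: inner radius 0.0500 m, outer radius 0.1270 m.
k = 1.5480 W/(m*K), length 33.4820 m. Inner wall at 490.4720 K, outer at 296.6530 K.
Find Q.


dT = 193.8190 K
ln(ro/ri) = 0.9322
Q = 2*pi*1.5480*33.4820*193.8190 / 0.9322 = 67712.0872 W

67712.0872 W


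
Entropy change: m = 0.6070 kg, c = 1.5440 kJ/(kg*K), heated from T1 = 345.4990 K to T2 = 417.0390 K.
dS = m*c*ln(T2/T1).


T2/T1 = 1.2071
ln(T2/T1) = 0.1882
dS = 0.6070 * 1.5440 * 0.1882 = 0.1764 kJ/K

0.1764 kJ/K


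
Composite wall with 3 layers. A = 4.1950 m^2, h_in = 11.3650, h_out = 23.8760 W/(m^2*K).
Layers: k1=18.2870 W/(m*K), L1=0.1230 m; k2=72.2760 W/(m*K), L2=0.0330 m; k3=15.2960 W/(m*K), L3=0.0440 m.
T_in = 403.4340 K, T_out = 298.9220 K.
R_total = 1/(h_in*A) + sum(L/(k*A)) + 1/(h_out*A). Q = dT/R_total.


R_conv_in = 1/(11.3650*4.1950) = 0.0210
R_1 = 0.1230/(18.2870*4.1950) = 0.0016
R_2 = 0.0330/(72.2760*4.1950) = 0.0001
R_3 = 0.0440/(15.2960*4.1950) = 0.0007
R_conv_out = 1/(23.8760*4.1950) = 0.0100
R_total = 0.0334 K/W
Q = 104.5120 / 0.0334 = 3133.1549 W

R_total = 0.0334 K/W, Q = 3133.1549 W


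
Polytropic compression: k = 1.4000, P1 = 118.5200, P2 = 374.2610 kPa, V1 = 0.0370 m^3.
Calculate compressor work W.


(k-1)/k = 0.2857
(P2/P1)^exp = 1.3889
W = 3.5000 * 118.5200 * 0.0370 * (1.3889 - 1) = 5.9695 kJ

5.9695 kJ


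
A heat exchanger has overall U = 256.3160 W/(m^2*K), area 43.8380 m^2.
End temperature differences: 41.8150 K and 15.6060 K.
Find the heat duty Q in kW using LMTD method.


LMTD = 26.5919 K
Q = 256.3160 * 43.8380 * 26.5919 = 298797.0808 W = 298.7971 kW

298.7971 kW


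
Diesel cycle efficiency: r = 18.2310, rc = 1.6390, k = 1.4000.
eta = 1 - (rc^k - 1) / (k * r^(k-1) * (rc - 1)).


r^(k-1) = 3.1939
rc^k = 1.9971
eta = 0.6510 = 65.1015%

65.1015%


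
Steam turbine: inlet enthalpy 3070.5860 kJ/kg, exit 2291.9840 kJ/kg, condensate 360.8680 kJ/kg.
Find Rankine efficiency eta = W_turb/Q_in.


W = 778.6020 kJ/kg
Q_in = 2709.7180 kJ/kg
eta = 0.2873 = 28.7337%

eta = 28.7337%


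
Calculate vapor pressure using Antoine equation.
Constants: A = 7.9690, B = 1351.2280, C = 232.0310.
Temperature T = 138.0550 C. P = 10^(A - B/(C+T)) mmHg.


C+T = 370.0860
B/(C+T) = 3.6511
log10(P) = 7.9690 - 3.6511 = 4.3179
P = 10^4.3179 = 20791.2725 mmHg

20791.2725 mmHg


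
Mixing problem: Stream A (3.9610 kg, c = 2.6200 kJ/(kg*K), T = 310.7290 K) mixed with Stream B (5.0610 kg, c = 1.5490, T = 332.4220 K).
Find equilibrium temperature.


num = 5830.7082
den = 18.2173
Tf = 320.0642 K

320.0642 K


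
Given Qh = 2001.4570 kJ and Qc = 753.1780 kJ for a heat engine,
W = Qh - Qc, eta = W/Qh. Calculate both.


W = 2001.4570 - 753.1780 = 1248.2790 kJ
eta = 1248.2790 / 2001.4570 = 0.6237 = 62.3685%

W = 1248.2790 kJ, eta = 62.3685%


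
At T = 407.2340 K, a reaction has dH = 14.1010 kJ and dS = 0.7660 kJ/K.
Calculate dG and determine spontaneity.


T*dS = 407.2340 * 0.7660 = 311.9412 kJ
dG = 14.1010 - 311.9412 = -297.8402 kJ (spontaneous)

dG = -297.8402 kJ, spontaneous


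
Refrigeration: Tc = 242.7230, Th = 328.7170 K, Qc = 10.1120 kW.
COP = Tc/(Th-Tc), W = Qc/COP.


COP = 242.7230 / 85.9940 = 2.8226
W = 10.1120 / 2.8226 = 3.5826 kW

COP = 2.8226, W = 3.5826 kW


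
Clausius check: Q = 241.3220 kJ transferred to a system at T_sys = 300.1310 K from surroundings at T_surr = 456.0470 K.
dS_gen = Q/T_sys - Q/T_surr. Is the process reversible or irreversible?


dS_sys = 241.3220/300.1310 = 0.8041 kJ/K
dS_surr = -241.3220/456.0470 = -0.5292 kJ/K
dS_gen = 0.8041 - 0.5292 = 0.2749 kJ/K (irreversible)

dS_gen = 0.2749 kJ/K, irreversible


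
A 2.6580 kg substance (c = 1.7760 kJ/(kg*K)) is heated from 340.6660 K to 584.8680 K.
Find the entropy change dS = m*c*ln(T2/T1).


T2/T1 = 1.7168
ln(T2/T1) = 0.5405
dS = 2.6580 * 1.7760 * 0.5405 = 2.5514 kJ/K

2.5514 kJ/K


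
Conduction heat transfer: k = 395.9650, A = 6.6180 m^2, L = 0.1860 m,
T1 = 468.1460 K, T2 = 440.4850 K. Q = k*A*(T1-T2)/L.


dT = 27.6610 K
Q = 395.9650 * 6.6180 * 27.6610 / 0.1860 = 389707.2586 W

389707.2586 W


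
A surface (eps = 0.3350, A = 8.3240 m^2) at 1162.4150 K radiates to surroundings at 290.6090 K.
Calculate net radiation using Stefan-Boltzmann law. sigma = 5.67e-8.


T^4 = 1.8258e+12
Tsurr^4 = 7.1324e+09
Q = 0.3350 * 5.67e-8 * 8.3240 * 1.8186e+12 = 287544.3587 W

287544.3587 W


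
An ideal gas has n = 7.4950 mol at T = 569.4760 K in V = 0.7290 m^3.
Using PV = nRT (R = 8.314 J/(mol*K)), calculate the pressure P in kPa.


P = nRT/V = 7.4950 * 8.314 * 569.4760 / 0.7290
= 35486.0029 / 0.7290 = 48677.6445 Pa = 48.6776 kPa

48.6776 kPa


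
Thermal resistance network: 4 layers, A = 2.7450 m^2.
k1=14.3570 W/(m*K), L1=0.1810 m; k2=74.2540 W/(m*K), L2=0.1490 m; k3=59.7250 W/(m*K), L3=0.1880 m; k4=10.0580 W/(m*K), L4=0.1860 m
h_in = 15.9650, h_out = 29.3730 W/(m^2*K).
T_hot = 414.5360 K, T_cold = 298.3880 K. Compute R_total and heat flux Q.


R_conv_in = 1/(15.9650*2.7450) = 0.0228
R_1 = 0.1810/(14.3570*2.7450) = 0.0046
R_2 = 0.1490/(74.2540*2.7450) = 0.0007
R_3 = 0.1880/(59.7250*2.7450) = 0.0011
R_4 = 0.1860/(10.0580*2.7450) = 0.0067
R_conv_out = 1/(29.3730*2.7450) = 0.0124
R_total = 0.0484 K/W
Q = 116.1480 / 0.0484 = 2398.3421 W

R_total = 0.0484 K/W, Q = 2398.3421 W


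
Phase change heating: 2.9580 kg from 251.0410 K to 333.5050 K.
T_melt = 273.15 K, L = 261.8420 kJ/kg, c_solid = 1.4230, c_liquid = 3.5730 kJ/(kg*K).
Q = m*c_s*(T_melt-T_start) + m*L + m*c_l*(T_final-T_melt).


Q1 (sensible, solid) = 2.9580 * 1.4230 * 22.1090 = 93.0620 kJ
Q2 (latent) = 2.9580 * 261.8420 = 774.5286 kJ
Q3 (sensible, liquid) = 2.9580 * 3.5730 * 60.3550 = 637.8880 kJ
Q_total = 1505.4786 kJ

1505.4786 kJ


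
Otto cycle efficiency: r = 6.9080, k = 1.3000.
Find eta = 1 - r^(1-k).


r^(k-1) = 1.7857
eta = 1 - 1/1.7857 = 0.4400 = 43.9992%

43.9992%


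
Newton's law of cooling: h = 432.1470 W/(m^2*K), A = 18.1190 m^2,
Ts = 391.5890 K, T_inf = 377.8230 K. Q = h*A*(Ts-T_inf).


dT = 13.7660 K
Q = 432.1470 * 18.1190 * 13.7660 = 107788.7642 W

107788.7642 W


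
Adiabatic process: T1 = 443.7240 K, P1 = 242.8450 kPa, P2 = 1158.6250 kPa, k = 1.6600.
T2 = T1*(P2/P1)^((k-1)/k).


(k-1)/k = 0.3976
(P2/P1)^exp = 1.8613
T2 = 443.7240 * 1.8613 = 825.8919 K

825.8919 K


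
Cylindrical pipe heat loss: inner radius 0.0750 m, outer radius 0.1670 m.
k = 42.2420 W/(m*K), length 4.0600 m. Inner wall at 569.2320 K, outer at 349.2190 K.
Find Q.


dT = 220.0130 K
ln(ro/ri) = 0.8005
Q = 2*pi*42.2420*4.0600*220.0130 / 0.8005 = 296165.3789 W

296165.3789 W


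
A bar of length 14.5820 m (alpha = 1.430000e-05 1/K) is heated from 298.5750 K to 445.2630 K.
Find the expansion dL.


dT = 146.6880 K
dL = 1.430000e-05 * 14.5820 * 146.6880 = 0.030588 m
L_final = 14.612588 m

dL = 0.030588 m


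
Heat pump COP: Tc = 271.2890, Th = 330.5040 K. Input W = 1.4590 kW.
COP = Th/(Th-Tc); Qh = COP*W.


COP = 330.5040 / 59.2150 = 5.5814
Qh = 5.5814 * 1.4590 = 8.1433 kW

COP = 5.5814, Qh = 8.1433 kW


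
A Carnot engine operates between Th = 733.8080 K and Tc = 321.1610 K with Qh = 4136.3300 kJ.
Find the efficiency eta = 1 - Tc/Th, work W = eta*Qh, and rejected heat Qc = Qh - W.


eta = 1 - 321.1610/733.8080 = 0.5623
W = 0.5623 * 4136.3300 = 2326.0092 kJ
Qc = 4136.3300 - 2326.0092 = 1810.3208 kJ

eta = 56.2336%, W = 2326.0092 kJ, Qc = 1810.3208 kJ


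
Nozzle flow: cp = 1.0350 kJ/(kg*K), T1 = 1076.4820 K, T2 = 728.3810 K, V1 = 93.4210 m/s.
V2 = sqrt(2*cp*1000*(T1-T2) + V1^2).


dT = 348.1010 K
2*cp*1000*dT = 720569.0700
V1^2 = 8727.4832
V2 = sqrt(729296.5532) = 853.9886 m/s

853.9886 m/s


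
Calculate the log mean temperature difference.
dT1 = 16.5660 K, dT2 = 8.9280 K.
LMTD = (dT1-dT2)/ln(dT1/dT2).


dT1/dT2 = 1.8555
ln(dT1/dT2) = 0.6182
LMTD = 7.6380 / 0.6182 = 12.3560 K

12.3560 K


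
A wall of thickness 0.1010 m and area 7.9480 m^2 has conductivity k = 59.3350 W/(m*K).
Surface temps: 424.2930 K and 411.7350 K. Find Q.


dT = 12.5580 K
Q = 59.3350 * 7.9480 * 12.5580 / 0.1010 = 58636.4825 W

58636.4825 W


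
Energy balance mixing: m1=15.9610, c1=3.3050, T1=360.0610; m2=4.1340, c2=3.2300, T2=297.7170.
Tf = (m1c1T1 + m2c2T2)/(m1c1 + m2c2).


num = 22968.9771
den = 66.1039
Tf = 347.4677 K

347.4677 K


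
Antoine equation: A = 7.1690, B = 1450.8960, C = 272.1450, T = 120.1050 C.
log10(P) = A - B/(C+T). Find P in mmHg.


C+T = 392.2500
B/(C+T) = 3.6989
log10(P) = 7.1690 - 3.6989 = 3.4701
P = 10^3.4701 = 2951.8460 mmHg

2951.8460 mmHg


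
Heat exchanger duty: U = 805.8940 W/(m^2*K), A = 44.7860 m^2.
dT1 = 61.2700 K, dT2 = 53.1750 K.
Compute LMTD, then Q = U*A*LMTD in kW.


LMTD = 57.1269 K
Q = 805.8940 * 44.7860 * 57.1269 = 2061869.5101 W = 2061.8695 kW

2061.8695 kW


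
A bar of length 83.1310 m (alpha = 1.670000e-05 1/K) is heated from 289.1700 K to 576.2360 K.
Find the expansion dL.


dT = 287.0660 K
dL = 1.670000e-05 * 83.1310 * 287.0660 = 0.398530 m
L_final = 83.529530 m

dL = 0.398530 m


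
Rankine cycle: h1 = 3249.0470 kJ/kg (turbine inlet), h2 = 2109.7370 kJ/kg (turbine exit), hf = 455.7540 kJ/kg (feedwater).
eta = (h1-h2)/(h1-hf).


W = 1139.3100 kJ/kg
Q_in = 2793.2930 kJ/kg
eta = 0.4079 = 40.7873%

eta = 40.7873%


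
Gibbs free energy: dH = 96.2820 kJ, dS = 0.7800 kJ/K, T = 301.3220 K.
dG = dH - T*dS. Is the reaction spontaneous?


T*dS = 301.3220 * 0.7800 = 235.0312 kJ
dG = 96.2820 - 235.0312 = -138.7492 kJ (spontaneous)

dG = -138.7492 kJ, spontaneous


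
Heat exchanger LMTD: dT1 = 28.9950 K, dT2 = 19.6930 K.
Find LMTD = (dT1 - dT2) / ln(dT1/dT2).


dT1/dT2 = 1.4724
ln(dT1/dT2) = 0.3869
LMTD = 9.3020 / 0.3869 = 24.0449 K

24.0449 K


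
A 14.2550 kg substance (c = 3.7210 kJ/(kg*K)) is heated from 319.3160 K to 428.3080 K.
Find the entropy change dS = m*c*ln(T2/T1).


T2/T1 = 1.3413
ln(T2/T1) = 0.2937
dS = 14.2550 * 3.7210 * 0.2937 = 15.5766 kJ/K

15.5766 kJ/K


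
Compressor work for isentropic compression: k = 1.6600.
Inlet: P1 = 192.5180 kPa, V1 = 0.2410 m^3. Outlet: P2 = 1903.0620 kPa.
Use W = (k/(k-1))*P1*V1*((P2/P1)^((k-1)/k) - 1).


(k-1)/k = 0.3976
(P2/P1)^exp = 2.4865
W = 2.5152 * 192.5180 * 0.2410 * (2.4865 - 1) = 173.4717 kJ

173.4717 kJ


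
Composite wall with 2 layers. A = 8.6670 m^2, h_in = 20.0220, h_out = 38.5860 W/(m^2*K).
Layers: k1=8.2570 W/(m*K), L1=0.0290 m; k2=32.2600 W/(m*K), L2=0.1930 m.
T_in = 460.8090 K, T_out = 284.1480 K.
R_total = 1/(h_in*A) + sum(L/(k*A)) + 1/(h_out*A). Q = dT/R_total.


R_conv_in = 1/(20.0220*8.6670) = 0.0058
R_1 = 0.0290/(8.2570*8.6670) = 0.0004
R_2 = 0.1930/(32.2600*8.6670) = 0.0007
R_conv_out = 1/(38.5860*8.6670) = 0.0030
R_total = 0.0098 K/W
Q = 176.6610 / 0.0098 = 17938.0563 W

R_total = 0.0098 K/W, Q = 17938.0563 W


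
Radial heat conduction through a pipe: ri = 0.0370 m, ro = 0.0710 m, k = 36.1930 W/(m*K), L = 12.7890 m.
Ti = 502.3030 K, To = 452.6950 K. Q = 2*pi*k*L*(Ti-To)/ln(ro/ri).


dT = 49.6080 K
ln(ro/ri) = 0.6518
Q = 2*pi*36.1930*12.7890*49.6080 / 0.6518 = 221362.3439 W

221362.3439 W


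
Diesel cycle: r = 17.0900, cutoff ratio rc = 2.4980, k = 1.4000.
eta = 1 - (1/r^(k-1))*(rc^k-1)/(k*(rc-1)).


r^(k-1) = 3.1124
rc^k = 3.6027
eta = 0.6013 = 60.1261%

60.1261%


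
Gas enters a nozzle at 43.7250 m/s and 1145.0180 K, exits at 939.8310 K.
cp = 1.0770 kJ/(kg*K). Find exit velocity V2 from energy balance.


dT = 205.1870 K
2*cp*1000*dT = 441972.7980
V1^2 = 1911.8756
V2 = sqrt(443884.6736) = 666.2467 m/s

666.2467 m/s


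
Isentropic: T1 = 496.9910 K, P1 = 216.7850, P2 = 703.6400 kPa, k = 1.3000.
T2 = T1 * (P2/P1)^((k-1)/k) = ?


(k-1)/k = 0.2308
(P2/P1)^exp = 1.3122
T2 = 496.9910 * 1.3122 = 652.1474 K

652.1474 K


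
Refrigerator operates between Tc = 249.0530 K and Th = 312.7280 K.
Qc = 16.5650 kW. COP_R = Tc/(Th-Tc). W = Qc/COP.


COP = 249.0530 / 63.6750 = 3.9113
W = 16.5650 / 3.9113 = 4.2351 kW

COP = 3.9113, W = 4.2351 kW


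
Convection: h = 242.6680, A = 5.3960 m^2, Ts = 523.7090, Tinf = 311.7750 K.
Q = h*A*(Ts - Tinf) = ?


dT = 211.9340 K
Q = 242.6680 * 5.3960 * 211.9340 = 277514.1211 W

277514.1211 W


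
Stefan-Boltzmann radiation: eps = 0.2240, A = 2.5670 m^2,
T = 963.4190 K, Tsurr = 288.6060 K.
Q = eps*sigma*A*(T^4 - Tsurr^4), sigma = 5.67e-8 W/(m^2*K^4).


T^4 = 8.6151e+11
Tsurr^4 = 6.9378e+09
Q = 0.2240 * 5.67e-8 * 2.5670 * 8.5457e+11 = 27861.6106 W

27861.6106 W


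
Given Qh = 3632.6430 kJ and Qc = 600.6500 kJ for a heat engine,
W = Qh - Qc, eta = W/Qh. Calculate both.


W = 3632.6430 - 600.6500 = 3031.9930 kJ
eta = 3031.9930 / 3632.6430 = 0.8347 = 83.4652%

W = 3031.9930 kJ, eta = 83.4652%


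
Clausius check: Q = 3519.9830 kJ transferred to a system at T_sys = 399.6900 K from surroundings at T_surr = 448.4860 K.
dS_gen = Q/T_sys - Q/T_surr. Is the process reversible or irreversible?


dS_sys = 3519.9830/399.6900 = 8.8068 kJ/K
dS_surr = -3519.9830/448.4860 = -7.8486 kJ/K
dS_gen = 8.8068 - 7.8486 = 0.9582 kJ/K (irreversible)

dS_gen = 0.9582 kJ/K, irreversible


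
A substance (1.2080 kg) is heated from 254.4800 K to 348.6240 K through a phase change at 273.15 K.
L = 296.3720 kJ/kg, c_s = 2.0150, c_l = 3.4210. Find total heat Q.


Q1 (sensible, solid) = 1.2080 * 2.0150 * 18.6700 = 45.4450 kJ
Q2 (latent) = 1.2080 * 296.3720 = 358.0174 kJ
Q3 (sensible, liquid) = 1.2080 * 3.4210 * 75.4740 = 311.9014 kJ
Q_total = 715.3638 kJ

715.3638 kJ


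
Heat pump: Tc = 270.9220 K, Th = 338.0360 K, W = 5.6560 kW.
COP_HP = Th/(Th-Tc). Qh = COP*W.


COP = 338.0360 / 67.1140 = 5.0367
Qh = 5.0367 * 5.6560 = 28.4878 kW

COP = 5.0367, Qh = 28.4878 kW


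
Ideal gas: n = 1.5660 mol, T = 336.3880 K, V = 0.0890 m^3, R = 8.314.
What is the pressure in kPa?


P = nRT/V = 1.5660 * 8.314 * 336.3880 / 0.0890
= 4379.6789 / 0.0890 = 49209.8755 Pa = 49.2099 kPa

49.2099 kPa


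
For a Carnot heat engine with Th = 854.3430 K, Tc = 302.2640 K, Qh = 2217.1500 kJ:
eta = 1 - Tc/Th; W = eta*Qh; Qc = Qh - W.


eta = 1 - 302.2640/854.3430 = 0.6462
W = 0.6462 * 2217.1500 = 1432.7290 kJ
Qc = 2217.1500 - 1432.7290 = 784.4210 kJ

eta = 64.6203%, W = 1432.7290 kJ, Qc = 784.4210 kJ


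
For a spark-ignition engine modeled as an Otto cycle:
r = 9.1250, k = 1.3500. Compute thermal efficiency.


r^(k-1) = 2.1681
eta = 1 - 1/2.1681 = 0.5388 = 53.8769%

53.8769%


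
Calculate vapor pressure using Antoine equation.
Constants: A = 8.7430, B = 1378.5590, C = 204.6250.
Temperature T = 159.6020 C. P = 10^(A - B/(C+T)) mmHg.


C+T = 364.2270
B/(C+T) = 3.7849
log10(P) = 8.7430 - 3.7849 = 4.9581
P = 10^4.9581 = 90805.1242 mmHg

90805.1242 mmHg


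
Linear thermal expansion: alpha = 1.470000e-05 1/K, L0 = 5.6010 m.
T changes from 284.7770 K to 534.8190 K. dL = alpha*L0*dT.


dT = 250.0420 K
dL = 1.470000e-05 * 5.6010 * 250.0420 = 0.020587 m
L_final = 5.621587 m

dL = 0.020587 m


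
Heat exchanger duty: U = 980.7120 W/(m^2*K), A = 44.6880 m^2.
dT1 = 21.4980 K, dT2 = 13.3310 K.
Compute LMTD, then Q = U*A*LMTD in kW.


LMTD = 17.0905 K
Q = 980.7120 * 44.6880 * 17.0905 = 749009.3419 W = 749.0093 kW

749.0093 kW


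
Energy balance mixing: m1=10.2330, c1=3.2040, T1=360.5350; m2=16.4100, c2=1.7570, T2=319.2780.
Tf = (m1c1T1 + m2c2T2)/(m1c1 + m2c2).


num = 21026.2337
den = 61.6189
Tf = 341.2303 K

341.2303 K


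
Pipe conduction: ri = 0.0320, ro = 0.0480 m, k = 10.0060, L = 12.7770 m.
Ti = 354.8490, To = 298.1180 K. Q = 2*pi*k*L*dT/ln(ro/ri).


dT = 56.7310 K
ln(ro/ri) = 0.4055
Q = 2*pi*10.0060*12.7770*56.7310 / 0.4055 = 112392.2106 W

112392.2106 W


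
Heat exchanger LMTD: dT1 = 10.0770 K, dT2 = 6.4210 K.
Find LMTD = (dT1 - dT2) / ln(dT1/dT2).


dT1/dT2 = 1.5694
ln(dT1/dT2) = 0.4507
LMTD = 3.6560 / 0.4507 = 8.1122 K

8.1122 K


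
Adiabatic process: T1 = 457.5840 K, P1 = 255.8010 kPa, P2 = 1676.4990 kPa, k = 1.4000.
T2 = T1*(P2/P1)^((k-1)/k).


(k-1)/k = 0.2857
(P2/P1)^exp = 1.7111
T2 = 457.5840 * 1.7111 = 782.9911 K

782.9911 K


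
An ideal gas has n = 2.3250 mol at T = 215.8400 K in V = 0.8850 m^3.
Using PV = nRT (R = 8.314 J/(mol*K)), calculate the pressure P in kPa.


P = nRT/V = 2.3250 * 8.314 * 215.8400 / 0.8850
= 4172.1980 / 0.8850 = 4714.3480 Pa = 4.7143 kPa

4.7143 kPa


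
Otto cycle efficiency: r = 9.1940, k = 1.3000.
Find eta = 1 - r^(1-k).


r^(k-1) = 1.9456
eta = 1 - 1/1.9456 = 0.4860 = 48.6017%

48.6017%


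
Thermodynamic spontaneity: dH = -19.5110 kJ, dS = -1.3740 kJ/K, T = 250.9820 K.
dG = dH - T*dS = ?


T*dS = 250.9820 * -1.3740 = -344.8493 kJ
dG = -19.5110 + 344.8493 = 325.3383 kJ (non-spontaneous)

dG = 325.3383 kJ, non-spontaneous


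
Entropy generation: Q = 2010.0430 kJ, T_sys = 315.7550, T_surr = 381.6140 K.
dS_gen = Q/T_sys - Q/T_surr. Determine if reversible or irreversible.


dS_sys = 2010.0430/315.7550 = 6.3658 kJ/K
dS_surr = -2010.0430/381.6140 = -5.2672 kJ/K
dS_gen = 6.3658 - 5.2672 = 1.0986 kJ/K (irreversible)

dS_gen = 1.0986 kJ/K, irreversible


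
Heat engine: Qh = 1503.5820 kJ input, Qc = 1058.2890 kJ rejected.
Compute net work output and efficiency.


W = 1503.5820 - 1058.2890 = 445.2930 kJ
eta = 445.2930 / 1503.5820 = 0.2962 = 29.6155%

W = 445.2930 kJ, eta = 29.6155%


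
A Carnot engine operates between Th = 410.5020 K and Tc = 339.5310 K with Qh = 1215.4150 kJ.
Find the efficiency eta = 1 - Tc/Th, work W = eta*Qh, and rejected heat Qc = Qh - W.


eta = 1 - 339.5310/410.5020 = 0.1729
W = 0.1729 * 1215.4150 = 210.1311 kJ
Qc = 1215.4150 - 210.1311 = 1005.2839 kJ

eta = 17.2888%, W = 210.1311 kJ, Qc = 1005.2839 kJ


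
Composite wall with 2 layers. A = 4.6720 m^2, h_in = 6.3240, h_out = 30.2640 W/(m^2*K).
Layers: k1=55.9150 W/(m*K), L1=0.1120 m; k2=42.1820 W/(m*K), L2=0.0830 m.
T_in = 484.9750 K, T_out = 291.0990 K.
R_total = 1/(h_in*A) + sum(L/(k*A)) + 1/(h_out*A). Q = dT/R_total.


R_conv_in = 1/(6.3240*4.6720) = 0.0338
R_1 = 0.1120/(55.9150*4.6720) = 0.0004
R_2 = 0.0830/(42.1820*4.6720) = 0.0004
R_conv_out = 1/(30.2640*4.6720) = 0.0071
R_total = 0.0418 K/W
Q = 193.8760 / 0.0418 = 4641.7131 W

R_total = 0.0418 K/W, Q = 4641.7131 W


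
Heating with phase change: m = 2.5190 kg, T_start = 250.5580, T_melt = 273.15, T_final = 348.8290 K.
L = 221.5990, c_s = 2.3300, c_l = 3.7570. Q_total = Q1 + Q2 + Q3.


Q1 (sensible, solid) = 2.5190 * 2.3300 * 22.5920 = 132.5985 kJ
Q2 (latent) = 2.5190 * 221.5990 = 558.2079 kJ
Q3 (sensible, liquid) = 2.5190 * 3.7570 * 75.6790 = 716.2172 kJ
Q_total = 1407.0236 kJ

1407.0236 kJ


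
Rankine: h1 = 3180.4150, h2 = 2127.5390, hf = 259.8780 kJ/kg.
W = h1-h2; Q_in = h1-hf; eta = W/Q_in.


W = 1052.8760 kJ/kg
Q_in = 2920.5370 kJ/kg
eta = 0.3605 = 36.0508%

eta = 36.0508%


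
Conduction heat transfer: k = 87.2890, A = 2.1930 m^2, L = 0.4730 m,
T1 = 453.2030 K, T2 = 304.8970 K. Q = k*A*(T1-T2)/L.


dT = 148.3060 K
Q = 87.2890 * 2.1930 * 148.3060 / 0.4730 = 60019.9640 W

60019.9640 W


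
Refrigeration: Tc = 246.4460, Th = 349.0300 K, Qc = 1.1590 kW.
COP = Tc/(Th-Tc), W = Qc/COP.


COP = 246.4460 / 102.5840 = 2.4024
W = 1.1590 / 2.4024 = 0.4824 kW

COP = 2.4024, W = 0.4824 kW


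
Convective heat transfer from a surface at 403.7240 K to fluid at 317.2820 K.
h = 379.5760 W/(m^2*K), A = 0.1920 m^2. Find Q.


dT = 86.4420 K
Q = 379.5760 * 0.1920 * 86.4420 = 6299.7712 W

6299.7712 W


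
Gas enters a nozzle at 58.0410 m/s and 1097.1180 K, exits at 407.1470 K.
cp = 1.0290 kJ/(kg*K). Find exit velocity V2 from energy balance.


dT = 689.9710 K
2*cp*1000*dT = 1419960.3180
V1^2 = 3368.7577
V2 = sqrt(1423329.0757) = 1193.0336 m/s

1193.0336 m/s


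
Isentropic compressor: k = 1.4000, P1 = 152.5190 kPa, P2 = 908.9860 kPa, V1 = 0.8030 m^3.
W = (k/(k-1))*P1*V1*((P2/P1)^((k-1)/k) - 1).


(k-1)/k = 0.2857
(P2/P1)^exp = 1.6653
W = 3.5000 * 152.5190 * 0.8030 * (1.6653 - 1) = 285.1884 kJ

285.1884 kJ


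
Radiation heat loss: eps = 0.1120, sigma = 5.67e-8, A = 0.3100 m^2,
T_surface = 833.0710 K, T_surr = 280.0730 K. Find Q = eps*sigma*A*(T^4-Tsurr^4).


T^4 = 4.8165e+11
Tsurr^4 = 6.1530e+09
Q = 0.1120 * 5.67e-8 * 0.3100 * 4.7549e+11 = 936.0672 W

936.0672 W


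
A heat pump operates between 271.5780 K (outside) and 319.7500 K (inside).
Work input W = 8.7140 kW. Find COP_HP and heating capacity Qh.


COP = 319.7500 / 48.1720 = 6.6377
Qh = 6.6377 * 8.7140 = 57.8407 kW

COP = 6.6377, Qh = 57.8407 kW


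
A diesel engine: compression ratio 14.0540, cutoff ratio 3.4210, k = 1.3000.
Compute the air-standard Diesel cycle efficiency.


r^(k-1) = 2.2097
rc^k = 4.9477
eta = 0.4324 = 43.2376%

43.2376%


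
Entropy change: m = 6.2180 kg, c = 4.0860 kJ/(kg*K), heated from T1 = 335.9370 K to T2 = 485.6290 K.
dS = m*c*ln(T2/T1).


T2/T1 = 1.4456
ln(T2/T1) = 0.3685
dS = 6.2180 * 4.0860 * 0.3685 = 9.3629 kJ/K

9.3629 kJ/K


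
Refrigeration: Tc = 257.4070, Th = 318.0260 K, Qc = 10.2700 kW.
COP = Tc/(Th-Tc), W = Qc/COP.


COP = 257.4070 / 60.6190 = 4.2463
W = 10.2700 / 4.2463 = 2.4186 kW

COP = 4.2463, W = 2.4186 kW


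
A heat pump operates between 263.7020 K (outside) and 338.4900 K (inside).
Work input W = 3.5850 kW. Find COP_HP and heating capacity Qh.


COP = 338.4900 / 74.7880 = 4.5260
Qh = 4.5260 * 3.5850 = 16.2257 kW

COP = 4.5260, Qh = 16.2257 kW


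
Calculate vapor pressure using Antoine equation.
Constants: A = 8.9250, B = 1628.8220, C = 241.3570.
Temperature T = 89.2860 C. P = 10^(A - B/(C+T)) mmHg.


C+T = 330.6430
B/(C+T) = 4.9262
log10(P) = 8.9250 - 4.9262 = 3.9988
P = 10^3.9988 = 9971.8201 mmHg

9971.8201 mmHg


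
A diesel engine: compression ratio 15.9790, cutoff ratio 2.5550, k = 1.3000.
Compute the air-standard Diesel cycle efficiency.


r^(k-1) = 2.2965
rc^k = 3.3854
eta = 0.4862 = 48.6169%

48.6169%


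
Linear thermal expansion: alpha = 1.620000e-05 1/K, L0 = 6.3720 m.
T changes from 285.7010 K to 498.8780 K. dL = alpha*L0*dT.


dT = 213.1770 K
dL = 1.620000e-05 * 6.3720 * 213.1770 = 0.022005 m
L_final = 6.394005 m

dL = 0.022005 m


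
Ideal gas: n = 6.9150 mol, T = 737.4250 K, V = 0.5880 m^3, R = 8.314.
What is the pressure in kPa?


P = nRT/V = 6.9150 * 8.314 * 737.4250 / 0.5880
= 42395.5293 / 0.5880 = 72101.2403 Pa = 72.1012 kPa

72.1012 kPa


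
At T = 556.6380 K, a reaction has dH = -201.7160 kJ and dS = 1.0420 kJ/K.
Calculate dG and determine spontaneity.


T*dS = 556.6380 * 1.0420 = 580.0168 kJ
dG = -201.7160 - 580.0168 = -781.7328 kJ (spontaneous)

dG = -781.7328 kJ, spontaneous


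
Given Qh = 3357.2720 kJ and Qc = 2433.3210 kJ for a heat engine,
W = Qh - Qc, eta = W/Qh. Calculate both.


W = 3357.2720 - 2433.3210 = 923.9510 kJ
eta = 923.9510 / 3357.2720 = 0.2752 = 27.5209%

W = 923.9510 kJ, eta = 27.5209%


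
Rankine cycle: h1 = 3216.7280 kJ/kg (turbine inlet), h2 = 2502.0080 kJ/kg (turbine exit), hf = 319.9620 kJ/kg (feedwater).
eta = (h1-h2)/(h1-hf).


W = 714.7200 kJ/kg
Q_in = 2896.7660 kJ/kg
eta = 0.2467 = 24.6730%

eta = 24.6730%


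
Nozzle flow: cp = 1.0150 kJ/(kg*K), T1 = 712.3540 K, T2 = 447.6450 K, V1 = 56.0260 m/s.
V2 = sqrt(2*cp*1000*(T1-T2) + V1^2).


dT = 264.7090 K
2*cp*1000*dT = 537359.2700
V1^2 = 3138.9127
V2 = sqrt(540498.1827) = 735.1858 m/s

735.1858 m/s


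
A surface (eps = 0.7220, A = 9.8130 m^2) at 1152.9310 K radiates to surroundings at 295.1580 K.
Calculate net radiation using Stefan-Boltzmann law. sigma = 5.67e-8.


T^4 = 1.7669e+12
Tsurr^4 = 7.5896e+09
Q = 0.7220 * 5.67e-8 * 9.8130 * 1.7593e+12 = 706750.0202 W

706750.0202 W


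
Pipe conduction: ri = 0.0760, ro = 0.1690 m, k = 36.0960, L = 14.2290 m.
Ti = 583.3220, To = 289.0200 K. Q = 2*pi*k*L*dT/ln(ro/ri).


dT = 294.3020 K
ln(ro/ri) = 0.7992
Q = 2*pi*36.0960*14.2290*294.3020 / 0.7992 = 1188419.8035 W

1188419.8035 W


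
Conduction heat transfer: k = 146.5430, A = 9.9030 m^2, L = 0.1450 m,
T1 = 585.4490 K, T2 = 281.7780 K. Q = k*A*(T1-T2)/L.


dT = 303.6710 K
Q = 146.5430 * 9.9030 * 303.6710 / 0.1450 = 3039255.2426 W

3039255.2426 W


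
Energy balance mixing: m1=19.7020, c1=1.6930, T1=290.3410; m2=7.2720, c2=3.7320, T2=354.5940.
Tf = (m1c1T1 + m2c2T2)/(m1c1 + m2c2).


num = 19307.8286
den = 60.4946
Tf = 319.1662 K

319.1662 K


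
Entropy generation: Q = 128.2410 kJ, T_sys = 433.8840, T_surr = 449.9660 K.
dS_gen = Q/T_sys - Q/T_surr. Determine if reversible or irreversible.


dS_sys = 128.2410/433.8840 = 0.2956 kJ/K
dS_surr = -128.2410/449.9660 = -0.2850 kJ/K
dS_gen = 0.2956 - 0.2850 = 0.0106 kJ/K (irreversible)

dS_gen = 0.0106 kJ/K, irreversible


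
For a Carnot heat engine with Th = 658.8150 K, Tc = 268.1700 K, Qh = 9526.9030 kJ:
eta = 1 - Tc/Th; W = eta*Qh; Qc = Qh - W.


eta = 1 - 268.1700/658.8150 = 0.5930
W = 0.5930 * 9526.9030 = 5648.9865 kJ
Qc = 9526.9030 - 5648.9865 = 3877.9165 kJ

eta = 59.2951%, W = 5648.9865 kJ, Qc = 3877.9165 kJ


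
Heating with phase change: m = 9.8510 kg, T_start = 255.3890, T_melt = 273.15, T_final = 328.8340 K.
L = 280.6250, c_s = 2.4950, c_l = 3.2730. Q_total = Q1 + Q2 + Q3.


Q1 (sensible, solid) = 9.8510 * 2.4950 * 17.7610 = 436.5342 kJ
Q2 (latent) = 9.8510 * 280.6250 = 2764.4369 kJ
Q3 (sensible, liquid) = 9.8510 * 3.2730 * 55.6840 = 1795.3815 kJ
Q_total = 4996.3526 kJ

4996.3526 kJ


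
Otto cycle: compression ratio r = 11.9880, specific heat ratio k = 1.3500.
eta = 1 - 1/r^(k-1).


r^(k-1) = 2.3854
eta = 1 - 1/2.3854 = 0.5808 = 58.0783%

58.0783%


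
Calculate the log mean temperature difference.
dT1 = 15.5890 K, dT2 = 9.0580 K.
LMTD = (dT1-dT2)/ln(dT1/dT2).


dT1/dT2 = 1.7210
ln(dT1/dT2) = 0.5429
LMTD = 6.5310 / 0.5429 = 12.0295 K

12.0295 K


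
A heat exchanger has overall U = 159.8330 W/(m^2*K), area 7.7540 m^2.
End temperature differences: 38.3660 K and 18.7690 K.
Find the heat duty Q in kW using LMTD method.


LMTD = 27.4097 K
Q = 159.8330 * 7.7540 * 27.4097 = 33970.1145 W = 33.9701 kW

33.9701 kW


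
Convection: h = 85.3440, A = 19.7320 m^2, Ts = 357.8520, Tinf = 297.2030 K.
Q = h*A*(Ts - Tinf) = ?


dT = 60.6490 K
Q = 85.3440 * 19.7320 * 60.6490 = 102133.3895 W

102133.3895 W


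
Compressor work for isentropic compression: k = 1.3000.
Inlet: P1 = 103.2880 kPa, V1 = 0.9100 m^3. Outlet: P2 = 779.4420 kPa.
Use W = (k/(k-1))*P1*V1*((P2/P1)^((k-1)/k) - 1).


(k-1)/k = 0.2308
(P2/P1)^exp = 1.5942
W = 4.3333 * 103.2880 * 0.9100 * (1.5942 - 1) = 242.0338 kJ

242.0338 kJ


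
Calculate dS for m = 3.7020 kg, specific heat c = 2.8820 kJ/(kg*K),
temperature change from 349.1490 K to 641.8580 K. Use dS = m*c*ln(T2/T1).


T2/T1 = 1.8383
ln(T2/T1) = 0.6089
dS = 3.7020 * 2.8820 * 0.6089 = 6.4961 kJ/K

6.4961 kJ/K


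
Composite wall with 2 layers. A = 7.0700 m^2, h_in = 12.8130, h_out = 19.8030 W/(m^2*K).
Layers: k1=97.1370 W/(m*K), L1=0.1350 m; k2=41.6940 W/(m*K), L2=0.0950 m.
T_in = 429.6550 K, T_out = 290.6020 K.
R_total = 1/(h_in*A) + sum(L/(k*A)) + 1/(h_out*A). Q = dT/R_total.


R_conv_in = 1/(12.8130*7.0700) = 0.0110
R_1 = 0.1350/(97.1370*7.0700) = 0.0002
R_2 = 0.0950/(41.6940*7.0700) = 0.0003
R_conv_out = 1/(19.8030*7.0700) = 0.0071
R_total = 0.0187 K/W
Q = 139.0530 / 0.0187 = 7435.8527 W

R_total = 0.0187 K/W, Q = 7435.8527 W


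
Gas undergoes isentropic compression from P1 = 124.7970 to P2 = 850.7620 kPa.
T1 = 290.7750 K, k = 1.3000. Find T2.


(k-1)/k = 0.2308
(P2/P1)^exp = 1.5573
T2 = 290.7750 * 1.5573 = 452.8217 K

452.8217 K


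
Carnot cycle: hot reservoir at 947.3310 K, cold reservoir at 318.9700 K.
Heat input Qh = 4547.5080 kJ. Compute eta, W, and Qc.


eta = 1 - 318.9700/947.3310 = 0.6633
W = 0.6633 * 4547.5080 = 3016.3445 kJ
Qc = 4547.5080 - 3016.3445 = 1531.1635 kJ

eta = 66.3296%, W = 3016.3445 kJ, Qc = 1531.1635 kJ


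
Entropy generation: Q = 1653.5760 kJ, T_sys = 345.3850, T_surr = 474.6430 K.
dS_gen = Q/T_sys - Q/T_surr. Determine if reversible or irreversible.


dS_sys = 1653.5760/345.3850 = 4.7876 kJ/K
dS_surr = -1653.5760/474.6430 = -3.4838 kJ/K
dS_gen = 4.7876 - 3.4838 = 1.3038 kJ/K (irreversible)

dS_gen = 1.3038 kJ/K, irreversible


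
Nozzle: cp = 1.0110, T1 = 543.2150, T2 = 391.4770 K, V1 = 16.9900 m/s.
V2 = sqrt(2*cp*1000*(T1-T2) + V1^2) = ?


dT = 151.7380 K
2*cp*1000*dT = 306814.2360
V1^2 = 288.6601
V2 = sqrt(307102.8961) = 554.1687 m/s

554.1687 m/s


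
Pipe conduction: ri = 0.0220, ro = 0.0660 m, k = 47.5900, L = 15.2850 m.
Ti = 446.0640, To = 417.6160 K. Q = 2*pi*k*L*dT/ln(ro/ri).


dT = 28.4480 K
ln(ro/ri) = 1.0986
Q = 2*pi*47.5900*15.2850*28.4480 / 1.0986 = 118350.0111 W

118350.0111 W


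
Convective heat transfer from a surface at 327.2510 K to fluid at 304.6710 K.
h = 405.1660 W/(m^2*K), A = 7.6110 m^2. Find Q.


dT = 22.5800 K
Q = 405.1660 * 7.6110 * 22.5800 = 69630.3621 W

69630.3621 W


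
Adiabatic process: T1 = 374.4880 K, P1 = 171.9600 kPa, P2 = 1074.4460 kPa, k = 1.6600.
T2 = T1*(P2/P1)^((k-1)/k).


(k-1)/k = 0.3976
(P2/P1)^exp = 2.0720
T2 = 374.4880 * 2.0720 = 775.9313 K

775.9313 K


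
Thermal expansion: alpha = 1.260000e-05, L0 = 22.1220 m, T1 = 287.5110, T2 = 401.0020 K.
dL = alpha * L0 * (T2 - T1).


dT = 113.4910 K
dL = 1.260000e-05 * 22.1220 * 113.4910 = 0.031634 m
L_final = 22.153634 m

dL = 0.031634 m


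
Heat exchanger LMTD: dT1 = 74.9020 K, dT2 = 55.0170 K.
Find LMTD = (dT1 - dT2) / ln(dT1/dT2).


dT1/dT2 = 1.3614
ln(dT1/dT2) = 0.3085
LMTD = 19.8850 / 0.3085 = 64.4490 K

64.4490 K


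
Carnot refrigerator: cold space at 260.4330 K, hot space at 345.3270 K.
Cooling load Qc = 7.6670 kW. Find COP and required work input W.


COP = 260.4330 / 84.8940 = 3.0677
W = 7.6670 / 3.0677 = 2.4992 kW

COP = 3.0677, W = 2.4992 kW


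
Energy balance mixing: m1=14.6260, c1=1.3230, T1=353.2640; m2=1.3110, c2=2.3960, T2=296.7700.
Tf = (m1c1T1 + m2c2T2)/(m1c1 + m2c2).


num = 7767.9292
den = 22.4914
Tf = 345.3740 K

345.3740 K


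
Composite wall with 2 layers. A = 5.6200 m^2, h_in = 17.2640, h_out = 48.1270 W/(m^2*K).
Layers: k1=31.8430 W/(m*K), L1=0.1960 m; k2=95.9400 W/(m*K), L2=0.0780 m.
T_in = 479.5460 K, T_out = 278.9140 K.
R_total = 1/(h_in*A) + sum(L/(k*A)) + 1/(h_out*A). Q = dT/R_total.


R_conv_in = 1/(17.2640*5.6200) = 0.0103
R_1 = 0.1960/(31.8430*5.6200) = 0.0011
R_2 = 0.0780/(95.9400*5.6200) = 0.0001
R_conv_out = 1/(48.1270*5.6200) = 0.0037
R_total = 0.0152 K/W
Q = 200.6320 / 0.0152 = 13161.4843 W

R_total = 0.0152 K/W, Q = 13161.4843 W


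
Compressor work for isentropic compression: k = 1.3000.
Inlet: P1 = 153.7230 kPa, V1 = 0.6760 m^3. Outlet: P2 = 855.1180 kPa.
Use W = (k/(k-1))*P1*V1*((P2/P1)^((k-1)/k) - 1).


(k-1)/k = 0.2308
(P2/P1)^exp = 1.4859
W = 4.3333 * 153.7230 * 0.6760 * (1.4859 - 1) = 218.8033 kJ

218.8033 kJ


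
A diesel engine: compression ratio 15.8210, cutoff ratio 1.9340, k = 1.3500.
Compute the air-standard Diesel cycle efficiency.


r^(k-1) = 2.6286
rc^k = 2.4362
eta = 0.5667 = 56.6681%

56.6681%


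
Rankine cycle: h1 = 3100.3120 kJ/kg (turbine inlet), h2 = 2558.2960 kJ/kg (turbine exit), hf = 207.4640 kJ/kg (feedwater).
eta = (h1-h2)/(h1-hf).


W = 542.0160 kJ/kg
Q_in = 2892.8480 kJ/kg
eta = 0.1874 = 18.7364%

eta = 18.7364%


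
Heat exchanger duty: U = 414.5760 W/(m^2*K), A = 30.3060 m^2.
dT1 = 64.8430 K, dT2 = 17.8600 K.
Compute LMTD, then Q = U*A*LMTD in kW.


LMTD = 36.4377 K
Q = 414.5760 * 30.3060 * 36.4377 = 457808.6978 W = 457.8087 kW

457.8087 kW


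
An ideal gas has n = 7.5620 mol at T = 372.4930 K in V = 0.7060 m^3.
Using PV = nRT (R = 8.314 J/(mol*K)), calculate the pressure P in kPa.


P = nRT/V = 7.5620 * 8.314 * 372.4930 / 0.7060
= 23418.8092 / 0.7060 = 33171.1179 Pa = 33.1711 kPa

33.1711 kPa


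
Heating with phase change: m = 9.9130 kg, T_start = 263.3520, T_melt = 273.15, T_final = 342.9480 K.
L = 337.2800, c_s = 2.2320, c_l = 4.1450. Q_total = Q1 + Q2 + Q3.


Q1 (sensible, solid) = 9.9130 * 2.2320 * 9.7980 = 216.7887 kJ
Q2 (latent) = 9.9130 * 337.2800 = 3343.4566 kJ
Q3 (sensible, liquid) = 9.9130 * 4.1450 * 69.7980 = 2867.9569 kJ
Q_total = 6428.2023 kJ

6428.2023 kJ


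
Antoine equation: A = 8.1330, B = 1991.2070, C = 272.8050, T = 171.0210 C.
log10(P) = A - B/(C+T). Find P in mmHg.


C+T = 443.8260
B/(C+T) = 4.4865
log10(P) = 8.1330 - 4.4865 = 3.6465
P = 10^3.6465 = 4431.4040 mmHg

4431.4040 mmHg


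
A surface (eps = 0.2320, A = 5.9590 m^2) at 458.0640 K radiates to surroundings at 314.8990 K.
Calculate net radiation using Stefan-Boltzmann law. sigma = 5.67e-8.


T^4 = 4.4026e+10
Tsurr^4 = 9.8330e+09
Q = 0.2320 * 5.67e-8 * 5.9590 * 3.4193e+10 = 2680.2543 W

2680.2543 W


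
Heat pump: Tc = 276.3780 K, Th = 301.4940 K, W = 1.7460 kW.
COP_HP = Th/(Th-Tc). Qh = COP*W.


COP = 301.4940 / 25.1160 = 12.0041
Qh = 12.0041 * 1.7460 = 20.9591 kW

COP = 12.0041, Qh = 20.9591 kW


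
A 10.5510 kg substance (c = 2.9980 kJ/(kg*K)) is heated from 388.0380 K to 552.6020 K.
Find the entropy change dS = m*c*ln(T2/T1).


T2/T1 = 1.4241
ln(T2/T1) = 0.3535
dS = 10.5510 * 2.9980 * 0.3535 = 11.1830 kJ/K

11.1830 kJ/K


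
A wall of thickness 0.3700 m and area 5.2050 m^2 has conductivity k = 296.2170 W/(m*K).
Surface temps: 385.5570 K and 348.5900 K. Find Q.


dT = 36.9670 K
Q = 296.2170 * 5.2050 * 36.9670 / 0.3700 = 154043.4358 W

154043.4358 W


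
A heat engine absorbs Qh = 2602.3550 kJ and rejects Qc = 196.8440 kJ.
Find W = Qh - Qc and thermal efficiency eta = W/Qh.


W = 2602.3550 - 196.8440 = 2405.5110 kJ
eta = 2405.5110 / 2602.3550 = 0.9244 = 92.4359%

W = 2405.5110 kJ, eta = 92.4359%


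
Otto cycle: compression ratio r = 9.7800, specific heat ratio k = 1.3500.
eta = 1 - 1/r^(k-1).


r^(k-1) = 2.2214
eta = 1 - 1/2.2214 = 0.5498 = 54.9825%

54.9825%


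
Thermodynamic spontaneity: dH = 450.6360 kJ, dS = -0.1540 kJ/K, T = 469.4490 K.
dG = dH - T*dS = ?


T*dS = 469.4490 * -0.1540 = -72.2951 kJ
dG = 450.6360 + 72.2951 = 522.9311 kJ (non-spontaneous)

dG = 522.9311 kJ, non-spontaneous


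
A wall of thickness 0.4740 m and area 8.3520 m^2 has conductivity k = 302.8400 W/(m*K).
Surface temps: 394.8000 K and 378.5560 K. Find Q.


dT = 16.2440 K
Q = 302.8400 * 8.3520 * 16.2440 / 0.4740 = 86679.8922 W

86679.8922 W


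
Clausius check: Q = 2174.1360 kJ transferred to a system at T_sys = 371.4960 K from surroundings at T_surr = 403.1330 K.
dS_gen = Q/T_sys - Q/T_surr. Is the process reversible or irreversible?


dS_sys = 2174.1360/371.4960 = 5.8524 kJ/K
dS_surr = -2174.1360/403.1330 = -5.3931 kJ/K
dS_gen = 5.8524 - 5.3931 = 0.4593 kJ/K (irreversible)

dS_gen = 0.4593 kJ/K, irreversible


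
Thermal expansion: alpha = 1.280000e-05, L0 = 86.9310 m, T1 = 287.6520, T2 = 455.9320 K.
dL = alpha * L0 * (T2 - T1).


dT = 168.2800 K
dL = 1.280000e-05 * 86.9310 * 168.2800 = 0.187248 m
L_final = 87.118248 m

dL = 0.187248 m


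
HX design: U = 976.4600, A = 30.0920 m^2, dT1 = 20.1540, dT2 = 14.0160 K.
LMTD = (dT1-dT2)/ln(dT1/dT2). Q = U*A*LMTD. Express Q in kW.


LMTD = 16.8996 K
Q = 976.4600 * 30.0920 * 16.8996 = 496572.5103 W = 496.5725 kW

496.5725 kW


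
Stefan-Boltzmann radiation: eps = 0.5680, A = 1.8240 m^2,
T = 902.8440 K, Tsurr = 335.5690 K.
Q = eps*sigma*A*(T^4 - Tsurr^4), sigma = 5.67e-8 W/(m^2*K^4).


T^4 = 6.6443e+11
Tsurr^4 = 1.2680e+10
Q = 0.5680 * 5.67e-8 * 1.8240 * 6.5175e+11 = 38285.8924 W

38285.8924 W


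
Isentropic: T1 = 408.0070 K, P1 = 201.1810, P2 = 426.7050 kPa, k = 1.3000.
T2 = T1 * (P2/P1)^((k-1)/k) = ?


(k-1)/k = 0.2308
(P2/P1)^exp = 1.1895
T2 = 408.0070 * 1.1895 = 485.3144 K

485.3144 K


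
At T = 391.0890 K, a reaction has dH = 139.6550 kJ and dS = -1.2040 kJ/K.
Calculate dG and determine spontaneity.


T*dS = 391.0890 * -1.2040 = -470.8712 kJ
dG = 139.6550 + 470.8712 = 610.5262 kJ (non-spontaneous)

dG = 610.5262 kJ, non-spontaneous


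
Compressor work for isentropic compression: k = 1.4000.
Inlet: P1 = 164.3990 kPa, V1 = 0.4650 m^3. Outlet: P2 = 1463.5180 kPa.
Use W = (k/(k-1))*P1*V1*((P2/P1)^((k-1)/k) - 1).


(k-1)/k = 0.2857
(P2/P1)^exp = 1.8676
W = 3.5000 * 164.3990 * 0.4650 * (1.8676 - 1) = 232.1363 kJ

232.1363 kJ


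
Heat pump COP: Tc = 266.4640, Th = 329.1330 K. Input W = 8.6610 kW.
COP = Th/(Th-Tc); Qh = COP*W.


COP = 329.1330 / 62.6690 = 5.2519
Qh = 5.2519 * 8.6610 = 45.4869 kW

COP = 5.2519, Qh = 45.4869 kW


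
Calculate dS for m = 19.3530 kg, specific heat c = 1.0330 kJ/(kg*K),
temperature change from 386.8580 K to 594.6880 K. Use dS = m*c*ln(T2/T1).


T2/T1 = 1.5372
ln(T2/T1) = 0.4300
dS = 19.3530 * 1.0330 * 0.4300 = 8.5960 kJ/K

8.5960 kJ/K


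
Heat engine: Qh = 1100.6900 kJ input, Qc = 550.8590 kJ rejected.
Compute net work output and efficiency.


W = 1100.6900 - 550.8590 = 549.8310 kJ
eta = 549.8310 / 1100.6900 = 0.4995 = 49.9533%

W = 549.8310 kJ, eta = 49.9533%


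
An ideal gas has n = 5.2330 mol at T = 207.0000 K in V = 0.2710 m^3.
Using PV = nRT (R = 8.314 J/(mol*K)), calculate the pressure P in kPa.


P = nRT/V = 5.2330 * 8.314 * 207.0000 / 0.2710
= 9005.9825 / 0.2710 = 33232.4079 Pa = 33.2324 kPa

33.2324 kPa


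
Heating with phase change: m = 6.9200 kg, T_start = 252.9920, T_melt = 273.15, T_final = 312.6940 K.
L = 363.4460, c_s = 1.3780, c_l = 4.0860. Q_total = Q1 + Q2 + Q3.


Q1 (sensible, solid) = 6.9200 * 1.3780 * 20.1580 = 192.2219 kJ
Q2 (latent) = 6.9200 * 363.4460 = 2515.0463 kJ
Q3 (sensible, liquid) = 6.9200 * 4.0860 * 39.5440 = 1118.1113 kJ
Q_total = 3825.3795 kJ

3825.3795 kJ


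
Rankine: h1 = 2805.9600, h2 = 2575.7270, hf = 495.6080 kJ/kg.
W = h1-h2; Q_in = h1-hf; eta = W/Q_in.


W = 230.2330 kJ/kg
Q_in = 2310.3520 kJ/kg
eta = 0.0997 = 9.9653%

eta = 9.9653%


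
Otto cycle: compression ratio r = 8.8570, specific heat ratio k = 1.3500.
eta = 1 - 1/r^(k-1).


r^(k-1) = 2.1456
eta = 1 - 1/2.1456 = 0.5339 = 53.3932%

53.3932%


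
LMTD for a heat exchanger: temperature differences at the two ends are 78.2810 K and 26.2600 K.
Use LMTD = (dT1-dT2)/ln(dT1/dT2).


dT1/dT2 = 2.9810
ln(dT1/dT2) = 1.0923
LMTD = 52.0210 / 1.0923 = 47.6270 K

47.6270 K


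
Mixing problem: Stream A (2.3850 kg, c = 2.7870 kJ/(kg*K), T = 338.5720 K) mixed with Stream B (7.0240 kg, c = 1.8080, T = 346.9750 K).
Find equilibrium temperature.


num = 6656.8579
den = 19.3464
Tf = 344.0879 K

344.0879 K
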